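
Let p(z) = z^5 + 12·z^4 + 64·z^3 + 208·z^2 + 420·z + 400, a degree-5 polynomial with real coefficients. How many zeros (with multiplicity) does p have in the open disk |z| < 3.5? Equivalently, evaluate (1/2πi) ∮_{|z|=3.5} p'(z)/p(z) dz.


The zeros of p are: -4, (-3 + 1i), (-3 - 1i), (-1 + 3i), (-1 - 3i).
Their magnitudes are: 4, 3.162, 3.162, 3.162, 3.162.
Zeros with |z| < R = 3.5: (-3 + 1i), (-3 - 1i), (-1 + 3i), (-1 - 3i).
Count = 4.
By the argument principle, (1/2πi) ∮_{|z|=R} p'(z)/p(z) dz equals exactly this count.

Number of zeros inside |z| < 3.5: 4.


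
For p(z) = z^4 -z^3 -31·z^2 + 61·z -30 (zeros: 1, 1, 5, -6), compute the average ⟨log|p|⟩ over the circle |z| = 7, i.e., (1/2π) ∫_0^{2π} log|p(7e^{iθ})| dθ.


Zeros: -6, 1, 1, 5; r = 7.
Inside |z| < r: -6, 1, 1, 5. Outside (|z| ≥ r): ∅.
p(0) = -30, so log|p(0)| = log(30) = 3.4012.
Apply Jensen: I(r) = log|p(0)| + Σ_k log(r/|z_k|), summed over zeros inside |z| < r.
  log(r/|z_k|) for z_k = 1: log(7/1) = 1.9459
  log(r/|z_k|) for z_k = 1: log(7/1) = 1.9459
  log(r/|z_k|) for z_k = 5: log(7/5) = 0.3365
  log(r/|z_k|) for z_k = -6: log(7/6) = 0.1542
Sum over inside zeros: 4.3824.
I(r) = log|p(0)| + (inside sum) = 3.4012 + 4.3824 = 7.7836.
Closed form (all zeros inside, monic): I(r) = n·log(r) = 4·log(7) = 7.7836. ✓

I(r) ≈ 7.7836.


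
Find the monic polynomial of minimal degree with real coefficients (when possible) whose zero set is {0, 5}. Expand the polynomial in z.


The polynomial is p(z) = ∏_{α ∈ S} (z − α), where S = {0, 5}.
Expanding the product yields: p(z) = z^2 -5·z.
The resulting polynomial has degree 2 and real coefficients as required.

p(z) = z^2 -5·z.


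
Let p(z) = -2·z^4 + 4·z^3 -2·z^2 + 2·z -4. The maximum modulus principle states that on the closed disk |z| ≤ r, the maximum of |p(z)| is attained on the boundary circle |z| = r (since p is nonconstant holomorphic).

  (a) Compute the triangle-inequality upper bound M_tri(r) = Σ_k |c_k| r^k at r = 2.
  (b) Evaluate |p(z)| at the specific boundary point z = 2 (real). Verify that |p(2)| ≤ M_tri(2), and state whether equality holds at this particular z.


Coefficients: c_0 = -4, c_1 = 2, c_2 = -2, c_3 = 4, c_4 = -2. Radius r = 2.
Part (a). Triangle bound: M_tri(r) = Σ_k |c_k| r^k
  = |-4|·2^0 + |2|·2^1 + |-2|·2^2 + |4|·2^3 + |-2|·2^4
  = 4 + 4 + 8 + 32 + 32 = 80.
This bounds M(r) := max_{|z|=r} |p(z)| from above; equality holds iff all terms c_k z^k can be made to align in phase at a single z on |z|=r.
Part (b). At z = 2 (real, on the circle |z| = r):
  p(2) = (-4)·2^0 + (2)·2^1 + (-2)·2^2 + (4)·2^3 + (-2)·2^4 = -8.
  |p(2)| = 8.
Check: |p(2)| = 8 ≤ 80 = M_tri(2). ✓ Equality does not hold at z = 2 (the coefficients have mixed signs, so the terms do not all align in phase there).

M_tri(2) = 80; |p(2)| = 8; equality at z=2: no.


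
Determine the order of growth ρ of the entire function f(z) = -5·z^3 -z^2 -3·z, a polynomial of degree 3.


|f(z)| ≤ Σ|c_k|·r^k = O(r^3) as r → ∞. Polynomial growth is O(e^{r^ε}) for every ε > 0 (since r^3/e^{r^ε} → 0), so ρ ≤ ε for all ε > 0, i.e. ρ = 0. Every nonconstant polynomial has order 0.
Therefore ρ = 0.

Order ρ = 0.


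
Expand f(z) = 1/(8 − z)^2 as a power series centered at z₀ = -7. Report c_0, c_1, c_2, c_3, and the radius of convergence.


Let w = z − z₀, so z = z₀ + w.
Then 8 − z = 8 − (z₀ + w) = (8 − z₀) − w = 15 − w.
f(z) = 1/(15 − w)^2 = (1/(15)^2) · (1 − w/(15))^{−2}.
By the binomial series (1−u)^{−2} = Σ_{n≥0} C(n+1, 1) u^n for |u|<1, with u = w/(15):
  c_n = C(n+1, 1) / (15)^(n+2).
  c_0 = 1/(15)^2 = 1/225.
  c_1 = 2/(15)^3 = 2/3375.
  c_2 = 3/(15)^4 = 1/16875.
  c_3 = 4/(15)^5 = 4/759375.
The series is valid for |w/d| < 1, i.e. |z − z₀| < |d|.
Radius of convergence: R = |8 − z₀| = |15| = 15 (distance from z₀ to the singularity z = 8).

c_0 = 1/225, c_1 = 2/3375, c_2 = 1/16875, c_3 = 4/759375; R = 15.


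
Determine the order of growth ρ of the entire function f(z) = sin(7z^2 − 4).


Write sin(w) = (e^{iw} ± e^{−iw})/(2 or 2i), so |sin(w)| ≤ e^{|w|}. With w = 7z^2 − 4, |w| ≤ 7r^2 + 4 on |z|=r, giving M(r) ≤ e^{7r^2 + 4} and ρ ≤ 2. For the lower bound, choose z on |z|=r with 7z^2 purely imaginary of modulus 7r^2; then |sin(7z^2 − 4)| grows like e^{7r^2}/2, so ρ ≥ 2. Hence ρ = 2.
Therefore ρ = 2.

Order ρ = 2.


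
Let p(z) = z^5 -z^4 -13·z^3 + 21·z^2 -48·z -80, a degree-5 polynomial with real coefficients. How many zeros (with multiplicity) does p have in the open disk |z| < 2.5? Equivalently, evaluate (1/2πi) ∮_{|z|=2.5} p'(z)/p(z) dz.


The zeros of p are: -4, 4, -1, (1 + 2i), (1 - 2i).
Their magnitudes are: 4, 4, 1, 2.236, 2.236.
Zeros with |z| < R = 2.5: -1, (1 + 2i), (1 - 2i).
Count = 3.
By the argument principle, (1/2πi) ∮_{|z|=R} p'(z)/p(z) dz equals exactly this count.

Number of zeros inside |z| < 2.5: 3.


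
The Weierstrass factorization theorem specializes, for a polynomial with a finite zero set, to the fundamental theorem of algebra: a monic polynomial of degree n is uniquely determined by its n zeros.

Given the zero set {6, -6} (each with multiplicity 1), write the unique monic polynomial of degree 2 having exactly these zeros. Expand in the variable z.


The polynomial is p(z) = ∏_{α ∈ S} (z − α), where S = {6, -6}.
Expanding the product yields: p(z) = z^2 -36.
The resulting polynomial has degree 2 and real coefficients as required.

p(z) = z^2 -36.


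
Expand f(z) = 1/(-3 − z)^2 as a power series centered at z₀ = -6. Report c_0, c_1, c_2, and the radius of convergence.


Let w = z − z₀, so z = z₀ + w.
Then -3 − z = -3 − (z₀ + w) = (-3 − z₀) − w = 3 − w.
f(z) = 1/(3 − w)^2 = (1/(3)^2) · (1 − w/(3))^{−2}.
By the binomial series (1−u)^{−2} = Σ_{n≥0} C(n+1, 1) u^n for |u|<1, with u = w/(3):
  c_n = C(n+1, 1) / (3)^(n+2).
  c_0 = 1/(3)^2 = 1/9.
  c_1 = 2/(3)^3 = 2/27.
  c_2 = 3/(3)^4 = 1/27.
The series is valid for |w/d| < 1, i.e. |z − z₀| < |d|.
Radius of convergence: R = |-3 − z₀| = |3| = 3 (distance from z₀ to the singularity z = -3).

c_0 = 1/9, c_1 = 2/27, c_2 = 1/27; R = 3.


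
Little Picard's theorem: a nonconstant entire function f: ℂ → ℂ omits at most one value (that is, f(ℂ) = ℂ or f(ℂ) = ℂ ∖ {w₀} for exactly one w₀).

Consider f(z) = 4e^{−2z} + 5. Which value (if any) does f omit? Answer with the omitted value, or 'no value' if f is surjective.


Little Picard bounds the complement of f(ℂ) to at most one point.
e^{−2z} is never zero on ℂ, so 4·e^{−2z} takes every value in ℂ ∖ {0}. Adding 5 shifts the range to ℂ ∖ {5}. Thus f omits exactly the value 5.

Omitted value: 5.


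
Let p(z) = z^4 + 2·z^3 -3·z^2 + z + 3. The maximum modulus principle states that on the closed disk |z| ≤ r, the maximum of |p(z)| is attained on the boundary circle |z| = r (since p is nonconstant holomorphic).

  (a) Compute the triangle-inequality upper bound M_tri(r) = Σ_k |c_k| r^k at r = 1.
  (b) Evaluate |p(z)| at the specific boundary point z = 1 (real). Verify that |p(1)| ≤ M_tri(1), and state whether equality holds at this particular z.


Coefficients: c_0 = 3, c_1 = 1, c_2 = -3, c_3 = 2, c_4 = 1. Radius r = 1.
Part (a). Triangle bound: M_tri(r) = Σ_k |c_k| r^k
  = |3|·1^0 + |1|·1^1 + |-3|·1^2 + |2|·1^3 + |1|·1^4
  = 3 + 1 + 3 + 2 + 1 = 10.
This bounds M(r) := max_{|z|=r} |p(z)| from above; equality holds iff all terms c_k z^k can be made to align in phase at a single z on |z|=r.
Part (b). At z = 1 (real, on the circle |z| = r):
  p(1) = (3)·1^0 + (1)·1^1 + (-3)·1^2 + (2)·1^3 + (1)·1^4 = 4.
  |p(1)| = 4.
Check: |p(1)| = 4 ≤ 10 = M_tri(1). ✓ Equality does not hold at z = 1 (the coefficients have mixed signs, so the terms do not all align in phase there).

M_tri(1) = 10; |p(1)| = 4; equality at z=1: no.


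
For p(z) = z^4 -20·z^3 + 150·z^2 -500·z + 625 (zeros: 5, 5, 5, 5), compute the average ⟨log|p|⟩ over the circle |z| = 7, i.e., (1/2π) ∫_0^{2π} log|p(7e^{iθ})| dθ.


Zeros: 5, 5, 5, 5; r = 7.
Inside |z| < r: 5, 5, 5, 5. Outside (|z| ≥ r): ∅.
p(0) = 625, so log|p(0)| = log(625) = 6.4378.
Apply Jensen: I(r) = log|p(0)| + Σ_k log(r/|z_k|), summed over zeros inside |z| < r.
  log(r/|z_k|) for z_k = 5: log(7/5) = 0.3365
  log(r/|z_k|) for z_k = 5: log(7/5) = 0.3365
  log(r/|z_k|) for z_k = 5: log(7/5) = 0.3365
  log(r/|z_k|) for z_k = 5: log(7/5) = 0.3365
Sum over inside zeros: 1.3459.
I(r) = log|p(0)| + (inside sum) = 6.4378 + 1.3459 = 7.7836.
Closed form (all zeros inside, monic): I(r) = n·log(r) = 4·log(7) = 7.7836. ✓

I(r) ≈ 7.7836.


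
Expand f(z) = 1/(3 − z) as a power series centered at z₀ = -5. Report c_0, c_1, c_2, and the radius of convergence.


Let w = z − z₀, so z = z₀ + w.
Then 3 − z = 3 − (z₀ + w) = (3 − z₀) − w = 8 − w.
f(z) = 1/(8 − w) = (1/(8)) · 1/(1 − w/(8)) = Σ_{n≥0} w^n / (8)^(n+1).
So c_n = 1/(8)^(n+1):
  c_0 = 1/(8)^1 = 1/8.
  c_1 = 1/(8)^2 = 1/64.
  c_2 = 1/(8)^3 = 1/512.
The series is valid for |w/d| < 1, i.e. |z − z₀| < |d|.
Radius of convergence: R = |3 − z₀| = |8| = 8 (distance from z₀ to the singularity z = 3).

c_0 = 1/8, c_1 = 1/64, c_2 = 1/512; R = 8.


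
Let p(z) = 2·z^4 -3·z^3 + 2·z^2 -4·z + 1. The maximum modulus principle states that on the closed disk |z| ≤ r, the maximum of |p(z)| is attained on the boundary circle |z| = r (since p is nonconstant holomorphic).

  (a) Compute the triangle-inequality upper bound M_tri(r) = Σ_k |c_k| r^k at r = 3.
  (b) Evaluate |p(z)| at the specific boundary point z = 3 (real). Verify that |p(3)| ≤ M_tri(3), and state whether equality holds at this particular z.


Coefficients: c_0 = 1, c_1 = -4, c_2 = 2, c_3 = -3, c_4 = 2. Radius r = 3.
Part (a). Triangle bound: M_tri(r) = Σ_k |c_k| r^k
  = |1|·3^0 + |-4|·3^1 + |2|·3^2 + |-3|·3^3 + |2|·3^4
  = 1 + 12 + 18 + 81 + 162 = 274.
This bounds M(r) := max_{|z|=r} |p(z)| from above; equality holds iff all terms c_k z^k can be made to align in phase at a single z on |z|=r.
Part (b). At z = 3 (real, on the circle |z| = r):
  p(3) = (1)·3^0 + (-4)·3^1 + (2)·3^2 + (-3)·3^3 + (2)·3^4 = 88.
  |p(3)| = 88.
Check: |p(3)| = 88 ≤ 274 = M_tri(3). ✓ Equality does not hold at z = 3 (the coefficients have mixed signs, so the terms do not all align in phase there).

M_tri(3) = 274; |p(3)| = 88; equality at z=3: no.


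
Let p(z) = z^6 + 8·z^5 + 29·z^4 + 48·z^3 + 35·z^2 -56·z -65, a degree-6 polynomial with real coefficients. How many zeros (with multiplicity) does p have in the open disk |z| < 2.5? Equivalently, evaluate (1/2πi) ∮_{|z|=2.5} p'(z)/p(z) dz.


The zeros of p are: (-1 + 2i), (-1 - 2i), (-3 + 2i), (-3 - 2i), 1, -1.
Their magnitudes are: 2.236, 2.236, 3.606, 3.606, 1, 1.
Zeros with |z| < R = 2.5: (-1 + 2i), (-1 - 2i), 1, -1.
Count = 4.
By the argument principle, (1/2πi) ∮_{|z|=R} p'(z)/p(z) dz equals exactly this count.

Number of zeros inside |z| < 2.5: 4.


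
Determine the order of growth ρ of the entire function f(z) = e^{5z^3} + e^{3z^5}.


Each summand is entire of order 3 and 5 respectively (as in the single-exponential case). The order of a sum is at most the max of the orders, so ρ ≤ 5. For the lower bound: on |z|=r choose arg z so that 3z^5 is real positive; then |e^{3z^5}| = e^{3r^5} while |e^{5z^3}| ≤ e^{5r^3} = o(e^{3r^5}). So |f| ≥ e^{3r^5}(1 − o(1)) and ρ ≥ 5. Hence ρ = max(3, 5) = 5.
Therefore ρ = 5.

Order ρ = 5.


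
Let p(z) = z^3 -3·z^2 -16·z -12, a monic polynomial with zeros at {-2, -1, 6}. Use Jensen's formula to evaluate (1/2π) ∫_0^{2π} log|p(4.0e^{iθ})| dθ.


Zeros: -2, -1, 6; r = 4.0.
Inside |z| < r: -2, -1. Outside (|z| ≥ r): 6.
p(0) = -12, so log|p(0)| = log(12) = 2.4849.
Apply Jensen: I(r) = log|p(0)| + Σ_k log(r/|z_k|), summed over zeros inside |z| < r.
  log(r/|z_k|) for z_k = -2: log(4.0/2) = 0.6931
  log(r/|z_k|) for z_k = -1: log(4.0/1) = 1.3863
  Outside zeros (6) contribute nothing to the Jensen sum.
Sum over inside zeros: 2.0794.
I(r) = log|p(0)| + (inside sum) = 2.4849 + 2.0794 = 4.5643.
Note: since some zeros are outside |z| ≤ r, the simplified n·log(r) form does NOT apply — only the inside zeros contribute.

I(r) ≈ 4.5643.


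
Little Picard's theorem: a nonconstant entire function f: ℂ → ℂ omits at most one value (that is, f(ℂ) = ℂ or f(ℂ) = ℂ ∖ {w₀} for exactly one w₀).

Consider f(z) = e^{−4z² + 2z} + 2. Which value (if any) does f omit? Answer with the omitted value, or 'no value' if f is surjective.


Little Picard bounds the complement of f(ℂ) to at most one point.
The exponent g(z) = −4z² + 2z is a nonconstant polynomial, hence surjective onto ℂ. So e^{g(z)} takes every value in {e^w : w ∈ ℂ} = ℂ ∖ {0}. Adding 2 shifts the range to ℂ ∖ {2}. f omits exactly 2.

Omitted value: 2.


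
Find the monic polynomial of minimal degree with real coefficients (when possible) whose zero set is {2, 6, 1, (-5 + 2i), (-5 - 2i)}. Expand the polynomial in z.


The polynomial is p(z) = ∏_{α ∈ S} (z − α), where S = {2, 6, 1, (-5 + 2i), (-5 - 2i)}.
Expanding the product yields: p(z) = z^5 + z^4 -41·z^3 -73·z^2 + 460·z -348.
Note conjugate pairs combine to real quadratics: (z − (-5+2i))(z − (-5−2i)) = z² + 10z + 29.
The resulting polynomial has degree 5 and real coefficients as required.

p(z) = z^5 + z^4 -41·z^3 -73·z^2 + 460·z -348.


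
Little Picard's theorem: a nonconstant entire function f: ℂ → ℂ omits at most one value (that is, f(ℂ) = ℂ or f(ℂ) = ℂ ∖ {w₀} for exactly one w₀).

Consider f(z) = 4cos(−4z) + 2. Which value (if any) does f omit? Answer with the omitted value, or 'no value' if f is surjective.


Little Picard bounds the complement of f(ℂ) to at most one point.
cos is entire and surjective onto ℂ: for every w ∈ ℂ, cos(ζ) = w has a solution ζ ∈ ℂ (e.g., via the complex inverse arccos). With ζ = −4z this gives z = ζ/(-4). Then 4·cos(−4z) takes every value in 4·ℂ = ℂ, and adding 2 is a bijection of ℂ. So f is surjective and omits no value. (Note: only on the real line is cos bounded by [−1, 1].)

Omitted value: no value.


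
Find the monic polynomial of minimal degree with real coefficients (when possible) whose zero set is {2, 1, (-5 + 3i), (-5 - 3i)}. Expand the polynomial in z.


The polynomial is p(z) = ∏_{α ∈ S} (z − α), where S = {2, 1, (-5 + 3i), (-5 - 3i)}.
Expanding the product yields: p(z) = z^4 + 7·z^3 + 6·z^2 -82·z + 68.
Note conjugate pairs combine to real quadratics: (z − (-5+3i))(z − (-5−3i)) = z² + 10z + 34.
The resulting polynomial has degree 4 and real coefficients as required.

p(z) = z^4 + 7·z^3 + 6·z^2 -82·z + 68.


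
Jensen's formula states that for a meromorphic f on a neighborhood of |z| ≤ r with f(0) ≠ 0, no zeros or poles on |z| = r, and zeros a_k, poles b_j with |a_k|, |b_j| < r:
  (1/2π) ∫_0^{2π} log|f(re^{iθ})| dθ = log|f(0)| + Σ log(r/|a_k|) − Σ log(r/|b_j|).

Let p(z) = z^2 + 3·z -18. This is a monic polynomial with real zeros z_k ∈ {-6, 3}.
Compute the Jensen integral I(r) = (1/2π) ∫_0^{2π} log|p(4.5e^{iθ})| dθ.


Zeros: -6, 3; r = 4.5.
Inside |z| < r: 3. Outside (|z| ≥ r): -6.
p(0) = -18, so log|p(0)| = log(18) = 2.8904.
Apply Jensen: I(r) = log|p(0)| + Σ_k log(r/|z_k|), summed over zeros inside |z| < r.
  log(r/|z_k|) for z_k = 3: log(4.5/3) = 0.4055
  Outside zeros (-6) contribute nothing to the Jensen sum.
Sum over inside zeros: 0.4055.
I(r) = log|p(0)| + (inside sum) = 2.8904 + 0.4055 = 3.2958.
Note: since some zeros are outside |z| ≤ r, the simplified n·log(r) form does NOT apply — only the inside zeros contribute.

I(r) ≈ 3.2958.


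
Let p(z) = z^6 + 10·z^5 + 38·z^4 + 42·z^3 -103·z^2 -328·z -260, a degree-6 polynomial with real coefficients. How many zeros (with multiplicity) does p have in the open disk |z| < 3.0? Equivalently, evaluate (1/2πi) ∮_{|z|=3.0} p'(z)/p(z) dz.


The zeros of p are: (-3 + 2i), (-3 - 2i), -2, (-2 + 1i), (-2 - 1i), 2.
Their magnitudes are: 3.606, 3.606, 2, 2.236, 2.236, 2.
Zeros with |z| < R = 3.0: -2, (-2 + 1i), (-2 - 1i), 2.
Count = 4.
By the argument principle, (1/2πi) ∮_{|z|=R} p'(z)/p(z) dz equals exactly this count.

Number of zeros inside |z| < 3.0: 4.


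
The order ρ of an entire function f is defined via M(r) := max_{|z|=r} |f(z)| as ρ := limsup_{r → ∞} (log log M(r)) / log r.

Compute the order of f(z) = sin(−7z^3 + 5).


Write sin(w) = (e^{iw} ± e^{−iw})/(2 or 2i), so |sin(w)| ≤ e^{|w|}. With w = −7z^3 + 5, |w| ≤ 7r^3 + 5 on |z|=r, giving M(r) ≤ e^{7r^3 + 5} and ρ ≤ 3. For the lower bound, choose z on |z|=r with -7z^3 purely imaginary of modulus 7r^3; then |sin(−7z^3 + 5)| grows like e^{7r^3}/2, so ρ ≥ 3. Hence ρ = 3.
Therefore ρ = 3.

Order ρ = 3.


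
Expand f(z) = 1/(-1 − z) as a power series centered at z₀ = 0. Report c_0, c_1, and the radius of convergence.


Let w = z − z₀, so z = z₀ + w.
Then -1 − z = -1 − (z₀ + w) = (-1 − z₀) − w = -1 − w.
f(z) = 1/(-1 − w) = (1/(-1)) · 1/(1 − w/(-1)) = Σ_{n≥0} w^n / (-1)^(n+1).
So c_n = 1/(-1)^(n+1):
  c_0 = 1/(-1)^1 = -1.
  c_1 = 1/(-1)^2 = 1.
The series is valid for |w/d| < 1, i.e. |z − z₀| < |d|.
Radius of convergence: R = |-1 − z₀| = |-1| = 1 (distance from z₀ to the singularity z = -1).

c_0 = -1, c_1 = 1; R = 1.


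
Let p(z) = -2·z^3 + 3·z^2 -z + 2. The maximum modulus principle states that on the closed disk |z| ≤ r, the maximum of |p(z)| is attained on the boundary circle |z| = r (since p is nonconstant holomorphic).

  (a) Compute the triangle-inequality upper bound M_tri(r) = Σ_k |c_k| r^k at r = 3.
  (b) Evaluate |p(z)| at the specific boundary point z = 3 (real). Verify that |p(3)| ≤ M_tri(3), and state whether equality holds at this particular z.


Coefficients: c_0 = 2, c_1 = -1, c_2 = 3, c_3 = -2. Radius r = 3.
Part (a). Triangle bound: M_tri(r) = Σ_k |c_k| r^k
  = |2|·3^0 + |-1|·3^1 + |3|·3^2 + |-2|·3^3
  = 2 + 3 + 27 + 54 = 86.
This bounds M(r) := max_{|z|=r} |p(z)| from above; equality holds iff all terms c_k z^k can be made to align in phase at a single z on |z|=r.
Part (b). At z = 3 (real, on the circle |z| = r):
  p(3) = (2)·3^0 + (-1)·3^1 + (3)·3^2 + (-2)·3^3 = -28.
  |p(3)| = 28.
Check: |p(3)| = 28 ≤ 86 = M_tri(3). ✓ Equality does not hold at z = 3 (the coefficients have mixed signs, so the terms do not all align in phase there).

M_tri(3) = 86; |p(3)| = 28; equality at z=3: no.


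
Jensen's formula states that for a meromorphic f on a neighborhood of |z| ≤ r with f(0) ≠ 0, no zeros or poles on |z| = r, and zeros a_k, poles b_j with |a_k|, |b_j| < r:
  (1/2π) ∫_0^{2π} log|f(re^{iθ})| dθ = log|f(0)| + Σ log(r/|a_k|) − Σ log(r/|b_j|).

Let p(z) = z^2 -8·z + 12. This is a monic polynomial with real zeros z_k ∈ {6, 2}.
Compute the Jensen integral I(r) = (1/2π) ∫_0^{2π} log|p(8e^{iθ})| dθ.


Zeros: 2, 6; r = 8.
Inside |z| < r: 2, 6. Outside (|z| ≥ r): ∅.
p(0) = 12, so log|p(0)| = log(12) = 2.4849.
Apply Jensen: I(r) = log|p(0)| + Σ_k log(r/|z_k|), summed over zeros inside |z| < r.
  log(r/|z_k|) for z_k = 6: log(8/6) = 0.2877
  log(r/|z_k|) for z_k = 2: log(8/2) = 1.3863
Sum over inside zeros: 1.6740.
I(r) = log|p(0)| + (inside sum) = 2.4849 + 1.6740 = 4.1589.
Closed form (all zeros inside, monic): I(r) = n·log(r) = 2·log(8) = 4.1589. ✓

I(r) ≈ 4.1589.


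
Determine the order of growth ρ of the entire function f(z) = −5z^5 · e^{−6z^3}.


M(r) = max_{|z|=r} |-5|·|z|^5·|e^{−6z^3}| = 5·r^5 · e^{6r^3} (the factors attain their maxima compatibly on |z|=r). Then log M(r) = log 5 + 5·log r + 6r^3, dominated by the last term, so log log M(r) ~ 3·log r. The polynomial factor -5z^5 contributes only a log r term and does not affect the order. ρ = 3.
Therefore ρ = 3.

Order ρ = 3.


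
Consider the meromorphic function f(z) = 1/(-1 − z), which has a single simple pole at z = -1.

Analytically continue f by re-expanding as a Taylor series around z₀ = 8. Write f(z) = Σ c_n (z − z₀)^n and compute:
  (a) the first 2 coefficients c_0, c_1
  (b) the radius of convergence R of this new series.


Let w = z − z₀, so z = z₀ + w.
Then -1 − z = -1 − (z₀ + w) = (-1 − z₀) − w = -9 − w.
f(z) = 1/(-9 − w) = (1/(-9)) · 1/(1 − w/(-9)) = Σ_{n≥0} w^n / (-9)^(n+1).
So c_n = 1/(-9)^(n+1):
  c_0 = 1/(-9)^1 = -1/9.
  c_1 = 1/(-9)^2 = 1/81.
The series is valid for |w/d| < 1, i.e. |z − z₀| < |d|.
Radius of convergence: R = |-1 − z₀| = |-9| = 9 (distance from z₀ to the singularity z = -1).

c_0 = -1/9, c_1 = 1/81; R = 9.


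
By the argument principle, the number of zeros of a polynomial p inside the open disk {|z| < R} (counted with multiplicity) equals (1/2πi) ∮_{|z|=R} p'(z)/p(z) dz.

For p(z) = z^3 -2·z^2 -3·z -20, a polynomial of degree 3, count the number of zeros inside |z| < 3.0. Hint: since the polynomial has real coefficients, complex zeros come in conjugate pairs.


The zeros of p are: 4, (-1 + 2i), (-1 - 2i).
Their magnitudes are: 4, 2.236, 2.236.
Zeros with |z| < R = 3.0: (-1 + 2i), (-1 - 2i).
Count = 2.
By the argument principle, (1/2πi) ∮_{|z|=R} p'(z)/p(z) dz equals exactly this count.

Number of zeros inside |z| < 3.0: 2.


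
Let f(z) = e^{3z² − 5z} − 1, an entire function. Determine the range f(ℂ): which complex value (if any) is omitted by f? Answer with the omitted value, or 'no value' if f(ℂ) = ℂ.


Little Picard bounds the complement of f(ℂ) to at most one point.
The exponent g(z) = 3z² − 5z is a nonconstant polynomial, hence surjective onto ℂ. So e^{g(z)} takes every value in {e^w : w ∈ ℂ} = ℂ ∖ {0}. Adding -1 shifts the range to ℂ ∖ {-1}. f omits exactly -1.

Omitted value: -1.


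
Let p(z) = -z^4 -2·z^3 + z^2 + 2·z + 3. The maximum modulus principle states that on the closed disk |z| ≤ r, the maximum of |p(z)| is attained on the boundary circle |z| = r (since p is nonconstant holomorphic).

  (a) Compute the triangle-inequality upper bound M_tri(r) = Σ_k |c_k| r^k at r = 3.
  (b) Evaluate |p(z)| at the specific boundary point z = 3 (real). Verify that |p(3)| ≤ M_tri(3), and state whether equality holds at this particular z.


Coefficients: c_0 = 3, c_1 = 2, c_2 = 1, c_3 = -2, c_4 = -1. Radius r = 3.
Part (a). Triangle bound: M_tri(r) = Σ_k |c_k| r^k
  = |3|·3^0 + |2|·3^1 + |1|·3^2 + |-2|·3^3 + |-1|·3^4
  = 3 + 6 + 9 + 54 + 81 = 153.
This bounds M(r) := max_{|z|=r} |p(z)| from above; equality holds iff all terms c_k z^k can be made to align in phase at a single z on |z|=r.
Part (b). At z = 3 (real, on the circle |z| = r):
  p(3) = (3)·3^0 + (2)·3^1 + (1)·3^2 + (-2)·3^3 + (-1)·3^4 = -117.
  |p(3)| = 117.
Check: |p(3)| = 117 ≤ 153 = M_tri(3). ✓ Equality does not hold at z = 3 (the coefficients have mixed signs, so the terms do not all align in phase there).

M_tri(3) = 153; |p(3)| = 117; equality at z=3: no.


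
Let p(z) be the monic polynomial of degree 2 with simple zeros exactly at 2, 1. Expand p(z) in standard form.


The polynomial is p(z) = ∏_{α ∈ S} (z − α), where S = {2, 1}.
Expanding the product yields: p(z) = z^2 -3·z + 2.
The resulting polynomial has degree 2 and real coefficients as required.

p(z) = z^2 -3·z + 2.


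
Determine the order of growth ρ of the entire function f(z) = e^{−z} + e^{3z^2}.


Each summand is entire of order 1 and 2 respectively (as in the single-exponential case). The order of a sum is at most the max of the orders, so ρ ≤ 2. For the lower bound: on |z|=r choose arg z so that 3z^2 is real positive; then |e^{3z^2}| = e^{3r^2} while |e^{-1z}| ≤ e^{1r^1} = o(e^{3r^2}). So |f| ≥ e^{3r^2}(1 − o(1)) and ρ ≥ 2. Hence ρ = max(1, 2) = 2.
Therefore ρ = 2.

Order ρ = 2.


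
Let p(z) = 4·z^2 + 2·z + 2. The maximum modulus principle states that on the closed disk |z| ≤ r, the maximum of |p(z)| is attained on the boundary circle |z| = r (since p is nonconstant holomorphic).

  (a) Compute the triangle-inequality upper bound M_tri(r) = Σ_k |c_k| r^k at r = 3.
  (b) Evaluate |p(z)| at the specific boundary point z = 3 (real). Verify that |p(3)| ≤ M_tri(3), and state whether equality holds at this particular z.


Coefficients: c_0 = 2, c_1 = 2, c_2 = 4. Radius r = 3.
Part (a). Triangle bound: M_tri(r) = Σ_k |c_k| r^k
  = |2|·3^0 + |2|·3^1 + |4|·3^2
  = 2 + 6 + 36 = 44.
This bounds M(r) := max_{|z|=r} |p(z)| from above; equality holds iff all terms c_k z^k can be made to align in phase at a single z on |z|=r.
Part (b). At z = 3 (real, on the circle |z| = r):
  p(3) = (2)·3^0 + (2)·3^1 + (4)·3^2 = 44.
  |p(3)| = 44.
Since all nonzero coefficients share the same sign, |p(3)| = 44 = M_tri(3); the triangle bound is attained at z = 3, so in fact M(r) = 44.

M_tri(3) = 44; |p(3)| = 44; equality at z=3: yes.


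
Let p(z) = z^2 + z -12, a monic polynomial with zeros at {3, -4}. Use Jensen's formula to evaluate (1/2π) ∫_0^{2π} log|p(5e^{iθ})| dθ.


Zeros: -4, 3; r = 5.
Inside |z| < r: -4, 3. Outside (|z| ≥ r): ∅.
p(0) = -12, so log|p(0)| = log(12) = 2.4849.
Apply Jensen: I(r) = log|p(0)| + Σ_k log(r/|z_k|), summed over zeros inside |z| < r.
  log(r/|z_k|) for z_k = 3: log(5/3) = 0.5108
  log(r/|z_k|) for z_k = -4: log(5/4) = 0.2231
Sum over inside zeros: 0.7340.
I(r) = log|p(0)| + (inside sum) = 2.4849 + 0.7340 = 3.2189.
Closed form (all zeros inside, monic): I(r) = n·log(r) = 2·log(5) = 3.2189. ✓

I(r) ≈ 3.2189.


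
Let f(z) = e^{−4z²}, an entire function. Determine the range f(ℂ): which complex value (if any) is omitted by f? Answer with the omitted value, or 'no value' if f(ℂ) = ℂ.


Little Picard bounds the complement of f(ℂ) to at most one point.
The exponent g(z) = −4z² is a nonconstant polynomial, hence surjective onto ℂ. So e^{g(z)} takes every value in {e^w : w ∈ ℂ} = ℂ ∖ {0}. Adding 0 shifts the range to ℂ ∖ {0}. f omits exactly 0.

Omitted value: 0.


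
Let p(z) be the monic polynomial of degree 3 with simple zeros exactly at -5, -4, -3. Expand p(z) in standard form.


The polynomial is p(z) = ∏_{α ∈ S} (z − α), where S = {-5, -4, -3}.
Expanding the product yields: p(z) = z^3 + 12·z^2 + 47·z + 60.
The resulting polynomial has degree 3 and real coefficients as required.

p(z) = z^3 + 12·z^2 + 47·z + 60.


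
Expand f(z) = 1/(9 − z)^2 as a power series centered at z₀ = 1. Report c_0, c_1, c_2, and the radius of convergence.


Let w = z − z₀, so z = z₀ + w.
Then 9 − z = 9 − (z₀ + w) = (9 − z₀) − w = 8 − w.
f(z) = 1/(8 − w)^2 = (1/(8)^2) · (1 − w/(8))^{−2}.
By the binomial series (1−u)^{−2} = Σ_{n≥0} C(n+1, 1) u^n for |u|<1, with u = w/(8):
  c_n = C(n+1, 1) / (8)^(n+2).
  c_0 = 1/(8)^2 = 1/64.
  c_1 = 2/(8)^3 = 1/256.
  c_2 = 3/(8)^4 = 3/4096.
The series is valid for |w/d| < 1, i.e. |z − z₀| < |d|.
Radius of convergence: R = |9 − z₀| = |8| = 8 (distance from z₀ to the singularity z = 9).

c_0 = 1/64, c_1 = 1/256, c_2 = 3/4096; R = 8.


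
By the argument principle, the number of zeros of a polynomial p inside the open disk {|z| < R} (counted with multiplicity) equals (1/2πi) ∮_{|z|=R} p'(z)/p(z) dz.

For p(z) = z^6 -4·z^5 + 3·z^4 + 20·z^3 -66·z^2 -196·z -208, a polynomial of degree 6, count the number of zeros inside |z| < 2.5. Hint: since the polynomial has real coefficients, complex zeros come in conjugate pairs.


The zeros of p are: 4, -2, (2 + 3i), (2 - 3i), (-1 + 1i), (-1 - 1i).
Their magnitudes are: 4, 2, 3.606, 3.606, 1.414, 1.414.
Zeros with |z| < R = 2.5: -2, (-1 + 1i), (-1 - 1i).
Count = 3.
By the argument principle, (1/2πi) ∮_{|z|=R} p'(z)/p(z) dz equals exactly this count.

Number of zeros inside |z| < 2.5: 3.


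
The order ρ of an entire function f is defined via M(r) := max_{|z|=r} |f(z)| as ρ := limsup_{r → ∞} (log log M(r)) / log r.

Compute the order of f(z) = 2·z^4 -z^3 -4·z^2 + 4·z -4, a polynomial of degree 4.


|f(z)| ≤ Σ|c_k|·r^k = O(r^4) as r → ∞. Polynomial growth is O(e^{r^ε}) for every ε > 0 (since r^4/e^{r^ε} → 0), so ρ ≤ ε for all ε > 0, i.e. ρ = 0. Every nonconstant polynomial has order 0.
Therefore ρ = 0.

Order ρ = 0.


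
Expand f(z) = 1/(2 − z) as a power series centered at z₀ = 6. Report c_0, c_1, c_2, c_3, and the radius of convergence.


Let w = z − z₀, so z = z₀ + w.
Then 2 − z = 2 − (z₀ + w) = (2 − z₀) − w = -4 − w.
f(z) = 1/(-4 − w) = (1/(-4)) · 1/(1 − w/(-4)) = Σ_{n≥0} w^n / (-4)^(n+1).
So c_n = 1/(-4)^(n+1):
  c_0 = 1/(-4)^1 = -1/4.
  c_1 = 1/(-4)^2 = 1/16.
  c_2 = 1/(-4)^3 = -1/64.
  c_3 = 1/(-4)^4 = 1/256.
The series is valid for |w/d| < 1, i.e. |z − z₀| < |d|.
Radius of convergence: R = |2 − z₀| = |-4| = 4 (distance from z₀ to the singularity z = 2).

c_0 = -1/4, c_1 = 1/16, c_2 = -1/64, c_3 = 1/256; R = 4.


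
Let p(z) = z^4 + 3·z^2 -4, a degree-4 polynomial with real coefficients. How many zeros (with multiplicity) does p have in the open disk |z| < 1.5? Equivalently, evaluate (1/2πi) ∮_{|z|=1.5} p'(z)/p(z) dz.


The zeros of p are: -1, 1, (0 + 2i), (0 - 2i).
Their magnitudes are: 1, 1, 2, 2.
Zeros with |z| < R = 1.5: -1, 1.
Count = 2.
By the argument principle, (1/2πi) ∮_{|z|=R} p'(z)/p(z) dz equals exactly this count.

Number of zeros inside |z| < 1.5: 2.


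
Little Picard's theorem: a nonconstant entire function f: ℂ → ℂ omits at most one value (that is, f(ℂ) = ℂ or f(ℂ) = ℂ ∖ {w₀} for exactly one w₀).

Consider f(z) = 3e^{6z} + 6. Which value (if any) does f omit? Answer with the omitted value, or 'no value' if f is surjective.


Little Picard bounds the complement of f(ℂ) to at most one point.
e^{6z} is never zero on ℂ, so 3·e^{6z} takes every value in ℂ ∖ {0}. Adding 6 shifts the range to ℂ ∖ {6}. Thus f omits exactly the value 6.

Omitted value: 6.


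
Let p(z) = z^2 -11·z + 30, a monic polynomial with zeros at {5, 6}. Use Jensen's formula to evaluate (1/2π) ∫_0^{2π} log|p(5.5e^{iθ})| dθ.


Zeros: 5, 6; r = 5.5.
Inside |z| < r: 5. Outside (|z| ≥ r): 6.
p(0) = 30, so log|p(0)| = log(30) = 3.4012.
Apply Jensen: I(r) = log|p(0)| + Σ_k log(r/|z_k|), summed over zeros inside |z| < r.
  log(r/|z_k|) for z_k = 5: log(5.5/5) = 0.0953
  Outside zeros (6) contribute nothing to the Jensen sum.
Sum over inside zeros: 0.0953.
I(r) = log|p(0)| + (inside sum) = 3.4012 + 0.0953 = 3.4965.
Note: since some zeros are outside |z| ≤ r, the simplified n·log(r) form does NOT apply — only the inside zeros contribute.

I(r) ≈ 3.4965.


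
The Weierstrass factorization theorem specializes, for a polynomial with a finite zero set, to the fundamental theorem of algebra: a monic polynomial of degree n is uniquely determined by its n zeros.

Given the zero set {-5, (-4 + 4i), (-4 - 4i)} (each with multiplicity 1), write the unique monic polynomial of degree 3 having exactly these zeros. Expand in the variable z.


The polynomial is p(z) = ∏_{α ∈ S} (z − α), where S = {-5, (-4 + 4i), (-4 - 4i)}.
Expanding the product yields: p(z) = z^3 + 13·z^2 + 72·z + 160.
Note conjugate pairs combine to real quadratics: (z − (-4+4i))(z − (-4−4i)) = z² + 8z + 32.
The resulting polynomial has degree 3 and real coefficients as required.

p(z) = z^3 + 13·z^2 + 72·z + 160.


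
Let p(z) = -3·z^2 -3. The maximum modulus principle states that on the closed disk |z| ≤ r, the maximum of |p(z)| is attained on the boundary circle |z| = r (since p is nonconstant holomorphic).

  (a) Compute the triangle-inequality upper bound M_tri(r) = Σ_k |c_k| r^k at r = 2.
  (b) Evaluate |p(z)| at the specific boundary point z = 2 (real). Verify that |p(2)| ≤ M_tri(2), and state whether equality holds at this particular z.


Coefficients: c_0 = -3, c_1 = 0, c_2 = -3. Radius r = 2.
Part (a). Triangle bound: M_tri(r) = Σ_k |c_k| r^k
  = |-3|·2^0 + |0|·2^1 + |-3|·2^2
  = 3 + 0 + 12 = 15.
This bounds M(r) := max_{|z|=r} |p(z)| from above; equality holds iff all terms c_k z^k can be made to align in phase at a single z on |z|=r.
Part (b). At z = 2 (real, on the circle |z| = r):
  p(2) = (-3)·2^0 + (0)·2^1 + (-3)·2^2 = -15.
  |p(2)| = 15.
Since all nonzero coefficients share the same sign, |p(2)| = 15 = M_tri(2); the triangle bound is attained at z = 2, so in fact M(r) = 15.

M_tri(2) = 15; |p(2)| = 15; equality at z=2: yes.


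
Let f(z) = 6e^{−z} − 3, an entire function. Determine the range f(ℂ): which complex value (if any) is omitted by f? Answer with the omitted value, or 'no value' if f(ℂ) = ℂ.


Little Picard bounds the complement of f(ℂ) to at most one point.
e^{−z} is never zero on ℂ, so 6·e^{−z} takes every value in ℂ ∖ {0}. Adding -3 shifts the range to ℂ ∖ {-3}. Thus f omits exactly the value -3.

Omitted value: -3.


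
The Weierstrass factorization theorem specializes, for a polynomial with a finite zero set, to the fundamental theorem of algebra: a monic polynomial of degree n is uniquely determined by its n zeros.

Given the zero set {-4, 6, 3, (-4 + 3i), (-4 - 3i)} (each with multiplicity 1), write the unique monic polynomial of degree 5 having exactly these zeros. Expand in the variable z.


The polynomial is p(z) = ∏_{α ∈ S} (z − α), where S = {-4, 6, 3, (-4 + 3i), (-4 - 3i)}.
Expanding the product yields: p(z) = z^5 + 3·z^4 -33·z^3 -197·z^2 + 126·z + 1800.
Note conjugate pairs combine to real quadratics: (z − (-4+3i))(z − (-4−3i)) = z² + 8z + 25.
The resulting polynomial has degree 5 and real coefficients as required.

p(z) = z^5 + 3·z^4 -33·z^3 -197·z^2 + 126·z + 1800.


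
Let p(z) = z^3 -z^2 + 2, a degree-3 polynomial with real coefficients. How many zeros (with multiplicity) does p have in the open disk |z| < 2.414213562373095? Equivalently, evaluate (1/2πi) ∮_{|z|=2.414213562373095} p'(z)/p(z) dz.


The zeros of p are: -1, (1 + 1i), (1 - 1i).
Their magnitudes are: 1, 1.414, 1.414.
Zeros with |z| < R = 2.414213562373095: -1, (1 + 1i), (1 - 1i).
Count = 3.
By the argument principle, (1/2πi) ∮_{|z|=R} p'(z)/p(z) dz equals exactly this count.

Number of zeros inside |z| < 2.414213562373095: 3.


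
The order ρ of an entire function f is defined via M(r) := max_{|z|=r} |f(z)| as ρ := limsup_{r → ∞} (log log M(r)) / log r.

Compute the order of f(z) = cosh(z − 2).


cosh(w) is a linear combination of e^{iw} and e^{−iw} (or e^w, e^{−w} in the hyperbolic case), so |cosh(w)| ≤ e^{|w|}. With w = z − 2, |w| ≤ 1|z| + 2 = 1r + 2 on |z| = r, giving M(r) ≤ e^{1r + 2}, so ρ ≤ 1. On a suitable ray (z = it for sin/cos; z = t for sinh/cosh, t real → ∞), |cosh(z − 2)| grows like e^{1|t|}/2, so ρ ≥ 1. Hence ρ = 1.
Therefore ρ = 1.

Order ρ = 1.


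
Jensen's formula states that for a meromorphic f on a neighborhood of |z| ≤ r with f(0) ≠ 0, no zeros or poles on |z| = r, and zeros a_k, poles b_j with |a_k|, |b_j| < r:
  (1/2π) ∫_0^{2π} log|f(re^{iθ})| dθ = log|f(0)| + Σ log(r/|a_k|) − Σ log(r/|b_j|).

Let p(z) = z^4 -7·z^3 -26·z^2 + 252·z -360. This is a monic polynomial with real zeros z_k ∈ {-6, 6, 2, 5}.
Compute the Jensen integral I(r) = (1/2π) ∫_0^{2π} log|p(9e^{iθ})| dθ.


Zeros: -6, 2, 5, 6; r = 9.
Inside |z| < r: -6, 2, 5, 6. Outside (|z| ≥ r): ∅.
p(0) = -360, so log|p(0)| = log(360) = 5.8861.
Apply Jensen: I(r) = log|p(0)| + Σ_k log(r/|z_k|), summed over zeros inside |z| < r.
  log(r/|z_k|) for z_k = -6: log(9/6) = 0.4055
  log(r/|z_k|) for z_k = 6: log(9/6) = 0.4055
  log(r/|z_k|) for z_k = 2: log(9/2) = 1.5041
  log(r/|z_k|) for z_k = 5: log(9/5) = 0.5878
Sum over inside zeros: 2.9028.
I(r) = log|p(0)| + (inside sum) = 5.8861 + 2.9028 = 8.7889.
Closed form (all zeros inside, monic): I(r) = n·log(r) = 4·log(9) = 8.7889. ✓

I(r) ≈ 8.7889.


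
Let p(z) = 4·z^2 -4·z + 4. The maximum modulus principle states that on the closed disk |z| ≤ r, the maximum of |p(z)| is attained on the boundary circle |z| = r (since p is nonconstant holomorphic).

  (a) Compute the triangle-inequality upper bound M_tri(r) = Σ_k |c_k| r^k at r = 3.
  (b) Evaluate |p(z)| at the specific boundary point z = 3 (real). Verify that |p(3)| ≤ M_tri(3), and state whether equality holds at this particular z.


Coefficients: c_0 = 4, c_1 = -4, c_2 = 4. Radius r = 3.
Part (a). Triangle bound: M_tri(r) = Σ_k |c_k| r^k
  = |4|·3^0 + |-4|·3^1 + |4|·3^2
  = 4 + 12 + 36 = 52.
This bounds M(r) := max_{|z|=r} |p(z)| from above; equality holds iff all terms c_k z^k can be made to align in phase at a single z on |z|=r.
Part (b). At z = 3 (real, on the circle |z| = r):
  p(3) = (4)·3^0 + (-4)·3^1 + (4)·3^2 = 28.
  |p(3)| = 28.
Check: |p(3)| = 28 ≤ 52 = M_tri(3). ✓ Equality does not hold at z = 3 (the coefficients have mixed signs, so the terms do not all align in phase there).

M_tri(3) = 52; |p(3)| = 28; equality at z=3: no.


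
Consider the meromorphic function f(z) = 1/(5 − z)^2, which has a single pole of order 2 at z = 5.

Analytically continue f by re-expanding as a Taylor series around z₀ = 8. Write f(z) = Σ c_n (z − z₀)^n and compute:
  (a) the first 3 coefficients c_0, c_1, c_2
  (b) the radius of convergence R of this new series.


Let w = z − z₀, so z = z₀ + w.
Then 5 − z = 5 − (z₀ + w) = (5 − z₀) − w = -3 − w.
f(z) = 1/(-3 − w)^2 = (1/(-3)^2) · (1 − w/(-3))^{−2}.
By the binomial series (1−u)^{−2} = Σ_{n≥0} C(n+1, 1) u^n for |u|<1, with u = w/(-3):
  c_n = C(n+1, 1) / (-3)^(n+2).
  c_0 = 1/(-3)^2 = 1/9.
  c_1 = 2/(-3)^3 = -2/27.
  c_2 = 3/(-3)^4 = 1/27.
The series is valid for |w/d| < 1, i.e. |z − z₀| < |d|.
Radius of convergence: R = |5 − z₀| = |-3| = 3 (distance from z₀ to the singularity z = 5).

c_0 = 1/9, c_1 = -2/27, c_2 = 1/27; R = 3.


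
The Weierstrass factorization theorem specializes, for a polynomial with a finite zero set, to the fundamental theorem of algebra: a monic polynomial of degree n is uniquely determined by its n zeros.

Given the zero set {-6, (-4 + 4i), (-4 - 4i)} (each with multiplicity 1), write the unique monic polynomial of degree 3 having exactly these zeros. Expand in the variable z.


The polynomial is p(z) = ∏_{α ∈ S} (z − α), where S = {-6, (-4 + 4i), (-4 - 4i)}.
Expanding the product yields: p(z) = z^3 + 14·z^2 + 80·z + 192.
Note conjugate pairs combine to real quadratics: (z − (-4+4i))(z − (-4−4i)) = z² + 8z + 32.
The resulting polynomial has degree 3 and real coefficients as required.

p(z) = z^3 + 14·z^2 + 80·z + 192.


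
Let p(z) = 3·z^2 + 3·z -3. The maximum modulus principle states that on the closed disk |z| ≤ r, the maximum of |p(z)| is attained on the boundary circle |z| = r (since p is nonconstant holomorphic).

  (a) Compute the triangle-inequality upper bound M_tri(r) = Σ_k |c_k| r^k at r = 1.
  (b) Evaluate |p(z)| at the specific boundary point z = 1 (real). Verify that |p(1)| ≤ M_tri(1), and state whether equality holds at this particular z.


Coefficients: c_0 = -3, c_1 = 3, c_2 = 3. Radius r = 1.
Part (a). Triangle bound: M_tri(r) = Σ_k |c_k| r^k
  = |-3|·1^0 + |3|·1^1 + |3|·1^2
  = 3 + 3 + 3 = 9.
This bounds M(r) := max_{|z|=r} |p(z)| from above; equality holds iff all terms c_k z^k can be made to align in phase at a single z on |z|=r.
Part (b). At z = 1 (real, on the circle |z| = r):
  p(1) = (-3)·1^0 + (3)·1^1 + (3)·1^2 = 3.
  |p(1)| = 3.
Check: |p(1)| = 3 ≤ 9 = M_tri(1). ✓ Equality does not hold at z = 1 (the coefficients have mixed signs, so the terms do not all align in phase there).

M_tri(1) = 9; |p(1)| = 3; equality at z=1: no.


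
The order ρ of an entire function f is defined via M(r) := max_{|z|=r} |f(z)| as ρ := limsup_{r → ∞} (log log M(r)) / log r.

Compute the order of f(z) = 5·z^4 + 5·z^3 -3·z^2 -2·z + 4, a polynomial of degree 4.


|f(z)| ≤ Σ|c_k|·r^k = O(r^4) as r → ∞. Polynomial growth is O(e^{r^ε}) for every ε > 0 (since r^4/e^{r^ε} → 0), so ρ ≤ ε for all ε > 0, i.e. ρ = 0. Every nonconstant polynomial has order 0.
Therefore ρ = 0.

Order ρ = 0.


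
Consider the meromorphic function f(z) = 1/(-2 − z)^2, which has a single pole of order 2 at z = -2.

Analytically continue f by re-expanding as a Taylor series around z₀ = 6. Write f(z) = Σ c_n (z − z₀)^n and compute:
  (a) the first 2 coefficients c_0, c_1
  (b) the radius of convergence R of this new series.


Let w = z − z₀, so z = z₀ + w.
Then -2 − z = -2 − (z₀ + w) = (-2 − z₀) − w = -8 − w.
f(z) = 1/(-8 − w)^2 = (1/(-8)^2) · (1 − w/(-8))^{−2}.
By the binomial series (1−u)^{−2} = Σ_{n≥0} C(n+1, 1) u^n for |u|<1, with u = w/(-8):
  c_n = C(n+1, 1) / (-8)^(n+2).
  c_0 = 1/(-8)^2 = 1/64.
  c_1 = 2/(-8)^3 = -1/256.
The series is valid for |w/d| < 1, i.e. |z − z₀| < |d|.
Radius of convergence: R = |-2 − z₀| = |-8| = 8 (distance from z₀ to the singularity z = -2).

c_0 = 1/64, c_1 = -1/256; R = 8.
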